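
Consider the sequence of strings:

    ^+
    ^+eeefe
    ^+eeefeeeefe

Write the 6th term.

^+eeefeeeefeeeefeeeefeeeefe

Each term is the previous one with eeefe appended.
From ^+eeefeeeefe, 3 further steps: ^+eeefeeeefe → ^+eeefeeeefeeeefe → ^+eeefeeeefeeeefeeeefe → (answer).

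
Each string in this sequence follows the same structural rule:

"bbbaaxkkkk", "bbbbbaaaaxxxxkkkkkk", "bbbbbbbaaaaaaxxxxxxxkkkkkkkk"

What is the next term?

bbbbbbbbbaaaaaaaaxxxxxxxxxxkkkkkkkkkk

The n-th term is 2n+1 b's then 2n a's then 3n-2 x's then 2n+2 k's (n = 1, 2, …).
Setting n = 4 gives 9, 8, 10, 10 characters in each block.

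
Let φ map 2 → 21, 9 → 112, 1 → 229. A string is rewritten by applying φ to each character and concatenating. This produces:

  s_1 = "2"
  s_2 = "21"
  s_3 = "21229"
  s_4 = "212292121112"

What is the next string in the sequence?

212292121112212292122922922921

Apply φ to 212292121112 symbol by symbol: 2→21, 1→229, 2→21, 2→21, 9→112, 2→21, 1→229, 2→21, 1→229, 1→229, 1→229, 2→21; joined: 21 229 21 21 112 21 229 21 229 229 229 21.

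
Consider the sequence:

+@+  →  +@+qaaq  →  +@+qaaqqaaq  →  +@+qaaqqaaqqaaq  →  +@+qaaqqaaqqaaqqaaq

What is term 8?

Every step adds qaaq to the end: s(k+1) = s(k)·qaaq.
From +@+qaaqqaaqqaaqqaaq, 3 further steps: +@+qaaqqaaqqaaqqaaq → +@+qaaqqaaqqaaqqaaqqaaq → +@+qaaqqaaqqaaqqaaqqaaqqaaq → (answer).

+@+qaaqqaaqqaaqqaaqqaaqqaaqqaaq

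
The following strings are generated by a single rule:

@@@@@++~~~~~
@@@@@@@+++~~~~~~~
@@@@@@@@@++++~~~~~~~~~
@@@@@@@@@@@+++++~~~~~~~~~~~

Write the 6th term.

Each string has the form @^{2n+3} +^{n+1} ~^{2n+3} (n = 1, 2, …).
Setting n = 6 gives 15, 7, 15 characters in each block.

@@@@@@@@@@@@@@@+++++++~~~~~~~~~~~~~~~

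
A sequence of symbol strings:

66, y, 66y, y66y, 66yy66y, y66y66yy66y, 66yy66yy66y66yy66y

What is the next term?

y66y66yy66y66yy66yy66y66yy66y

This is a Fibonacci-style word recurrence s(k) = s(k−2)·s(k−1): e.g. 66·y = 66y.
Continuing: y66y66yy66y · 66yy66yy66y66yy66y gives term 8.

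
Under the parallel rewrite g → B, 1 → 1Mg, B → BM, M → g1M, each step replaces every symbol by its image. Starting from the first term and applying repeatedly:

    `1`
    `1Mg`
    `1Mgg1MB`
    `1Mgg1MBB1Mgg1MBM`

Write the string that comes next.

Applying the rule to each of the 16 symbols of 1Mgg1MBB1Mgg1MBM gives the pieces 1Mg g1M B B 1Mg g1M BM BM 1Mg g1M B B 1Mg g1M BM g1M, which concatenate to the answer.

1Mgg1MBB1Mgg1MBMBM1Mgg1MBB1Mgg1MBMg1M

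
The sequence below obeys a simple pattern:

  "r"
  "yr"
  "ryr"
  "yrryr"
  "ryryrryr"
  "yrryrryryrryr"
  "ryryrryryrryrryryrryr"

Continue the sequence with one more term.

This is a Fibonacci-style word recurrence s(k) = s(k−2)·s(k−1): e.g. r·yr = ryr.
Continuing: yrryrryryrryr · ryryrryryrryrryryrryr gives term 8.

yrryrryryrryrryryrryryrryrryryrryr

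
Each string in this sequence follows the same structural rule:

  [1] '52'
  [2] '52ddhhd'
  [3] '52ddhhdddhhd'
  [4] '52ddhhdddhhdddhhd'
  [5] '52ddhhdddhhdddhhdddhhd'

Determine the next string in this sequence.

Each term is the previous one with ddhhd appended.
Applying this once more to 52ddhhdddhhdddhhdddhhd:

52ddhhdddhhdddhhdddhhdddhhd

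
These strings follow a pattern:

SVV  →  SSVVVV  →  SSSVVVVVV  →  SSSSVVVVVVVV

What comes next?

SSSSSVVVVVVVVVV

Reading off run lengths: S runs 1, 2, 3, 4; V runs 2, 4, 6, 8 — each is linear in n (n = 1, 2, …).
For the next term, n = 5, so the run lengths are 5, 10.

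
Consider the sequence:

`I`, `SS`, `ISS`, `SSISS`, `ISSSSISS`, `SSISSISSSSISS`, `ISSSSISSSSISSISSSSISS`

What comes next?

From term 3 onward, concatenate the second-to-last term with the last: I·SS = ISS, SS·ISS = SSISS, …
Continuing: SSISSISSSSISS · ISSSSISSSSISSISSSSISS gives term 8.

SSISSISSSSISSISSSSISSSSISSISSSSISS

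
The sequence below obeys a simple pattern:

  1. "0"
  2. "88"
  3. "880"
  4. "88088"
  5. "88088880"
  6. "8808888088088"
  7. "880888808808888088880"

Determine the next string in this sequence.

This is a Fibonacci-style word recurrence s(k) = s(k−1)·s(k−2): e.g. 88·0 = 880.
The next term joins 880888808808888088880 and 8808888088088.

8808888088088880888808808888088088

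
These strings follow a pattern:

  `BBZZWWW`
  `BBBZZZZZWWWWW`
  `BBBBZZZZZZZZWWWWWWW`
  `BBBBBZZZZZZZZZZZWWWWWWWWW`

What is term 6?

BBBBBBBZZZZZZZZZZZZZZZZZWWWWWWWWWWWWW

Term n consists of n+1 B's, followed by 3n-1 Z's, followed by 2n+1 W's (n = 1, 2, …).
Setting n = 6 gives 7, 17, 13 characters in each block.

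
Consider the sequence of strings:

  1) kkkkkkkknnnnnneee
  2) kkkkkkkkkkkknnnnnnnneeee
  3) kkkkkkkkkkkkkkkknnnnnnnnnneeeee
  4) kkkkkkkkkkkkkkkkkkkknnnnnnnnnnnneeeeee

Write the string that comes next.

Reading off run lengths: k runs 8, 12, 16, 20; n runs 6, 8, 10, 12; e runs 3, 4, 5, 6 — each is linear in n, where the shown terms are n = 2, 3, 4, 5.
Setting n = 6 gives 24, 14, 7 characters in each block.

kkkkkkkkkkkkkkkkkkkkkkkknnnnnnnnnnnnnneeeeeee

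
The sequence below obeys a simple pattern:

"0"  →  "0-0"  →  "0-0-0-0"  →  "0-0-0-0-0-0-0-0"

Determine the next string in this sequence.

0-0-0-0-0-0-0-0-0-0-0-0-0-0-0-0

Every step duplicates the string with '-' between the halves.
So the next term is two copies of 0-0-0-0-0-0-0-0 with '-' between the halves.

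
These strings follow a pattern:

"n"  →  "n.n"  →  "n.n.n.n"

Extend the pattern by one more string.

Every step duplicates the string with '.' between the halves.
Doubling n.n.n.n with '.' between the halves:

n.n.n.n.n.n.n.n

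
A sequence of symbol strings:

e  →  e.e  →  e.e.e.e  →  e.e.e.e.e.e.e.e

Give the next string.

e.e.e.e.e.e.e.e.e.e.e.e.e.e.e.e

Every step duplicates the string with '.' between the halves.
So the next term is two copies of e.e.e.e.e.e.e.e with '.' between the halves.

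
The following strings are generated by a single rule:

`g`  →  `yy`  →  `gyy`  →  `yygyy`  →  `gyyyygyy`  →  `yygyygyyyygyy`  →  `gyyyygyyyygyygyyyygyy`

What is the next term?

From term 3 onward, concatenate the second-to-last term with the last: g·yy = gyy, yy·gyy = yygyy, …
So term 8 is yygyygyyyygyy·gyyyygyyyygyygyyyygyy.

yygyygyyyygyygyyyygyyyygyygyyyygyy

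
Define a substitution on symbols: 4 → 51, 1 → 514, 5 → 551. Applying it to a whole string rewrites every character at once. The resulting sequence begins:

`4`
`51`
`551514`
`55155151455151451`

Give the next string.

Rewriting the 17 symbols of 55155151455151451 one by one yields 551 551 514 551 551 514 551 514 51 551 551 514 551 514 51 551 514; concatenated:

5515515145515515145515145155155151455151451551514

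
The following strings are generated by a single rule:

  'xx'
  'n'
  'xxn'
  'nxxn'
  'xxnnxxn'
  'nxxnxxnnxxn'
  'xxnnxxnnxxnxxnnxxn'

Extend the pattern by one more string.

nxxnxxnnxxnxxnnxxnnxxnxxnnxxn

Each term (from the third on) is the two preceding terms concatenated in order: term 3 = xx·n = xxn.
The next term joins nxxnxxnnxxn and xxnnxxnnxxnxxnnxxn.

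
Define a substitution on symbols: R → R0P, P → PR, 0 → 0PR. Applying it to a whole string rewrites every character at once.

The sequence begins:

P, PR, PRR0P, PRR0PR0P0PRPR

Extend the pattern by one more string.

Rewriting the 13 symbols of PRR0PR0P0PRPR one by one yields PR R0P R0P 0PR PR R0P 0PR PR 0PR PR R0P PR R0P; concatenated:

PRR0PR0P0PRPRR0P0PRPR0PRPRR0PPRR0P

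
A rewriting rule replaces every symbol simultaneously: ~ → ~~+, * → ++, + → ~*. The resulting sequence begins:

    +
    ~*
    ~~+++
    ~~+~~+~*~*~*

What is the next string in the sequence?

~~+~~+~*~~+~~+~*~~+++~~+++~~+++

Apply φ to ~~+~~+~*~*~* symbol by symbol: ~→~~+, ~→~~+, +→~*, ~→~~+, ~→~~+, +→~*, ~→~~+, *→++, ~→~~+, *→++, ~→~~+, *→++; joined: ~~+ ~~+ ~* ~~+ ~~+ ~* ~~+ ++ ~~+ ++ ~~+ ++.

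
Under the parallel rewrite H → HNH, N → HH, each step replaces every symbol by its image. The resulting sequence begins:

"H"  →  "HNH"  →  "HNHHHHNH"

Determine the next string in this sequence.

HNHHHHNHHNHHNHHNHHHHNH

Rewriting each symbol of HNHHHHNH: H→HNH, N→HH, H→HNH, H→HNH, H→HNH, H→HNH, N→HH, H→HNH, which concatenates to HNH HH HNH HNH HNH HNH HH HNH.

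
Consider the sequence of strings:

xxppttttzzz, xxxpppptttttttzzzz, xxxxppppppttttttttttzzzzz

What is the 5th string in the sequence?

xxxxxxppppppppppttttttttttttttttzzzzzzz

Reading off run lengths: x runs 2, 3, 4; p runs 2, 4, 6; t runs 4, 7, 10; z runs 3, 4, 5 — each is linear in n (n = 1, 2, …).
At n = 5 the blocks have lengths 6, 10, 16, 7.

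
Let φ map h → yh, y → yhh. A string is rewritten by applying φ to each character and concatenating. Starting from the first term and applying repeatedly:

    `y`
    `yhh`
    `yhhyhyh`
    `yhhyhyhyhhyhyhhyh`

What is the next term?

Applying the rule to each of the 17 symbols of yhhyhyhyhhyhyhhyh gives the pieces yhh yh yh yhh yh yhh yh yhh yh yh yhh yh yhh yh yh yhh yh, which concatenate to the answer.

yhhyhyhyhhyhyhhyhyhhyhyhyhhyhyhhyhyhyhhyh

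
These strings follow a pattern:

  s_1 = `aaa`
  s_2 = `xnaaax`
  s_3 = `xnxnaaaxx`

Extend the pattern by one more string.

s(k+1) = xn·s(k)·x, so each term gains xn as a prefix and x as a suffix.
Applying this once more to xnxnaaaxx:

xnxnxnaaaxxx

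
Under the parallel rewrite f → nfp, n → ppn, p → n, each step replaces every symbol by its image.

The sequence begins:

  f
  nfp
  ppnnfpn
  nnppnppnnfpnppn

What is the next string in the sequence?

Replace each of the 15 characters of nnppnppnnfpnppn in place — ppn ppn n n ppn n n ppn ppn nfp n ppn n n ppn — and concatenate.

ppnppnnnppnnnppnppnnfpnppnnnppn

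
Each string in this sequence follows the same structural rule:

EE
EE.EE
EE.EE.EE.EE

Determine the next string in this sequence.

s(k+1) = s(k)·.·s(k) — each term doubles the last with '.' between the halves.
Doubling EE.EE.EE.EE with '.' between the halves:

EE.EE.EE.EE.EE.EE.EE.EE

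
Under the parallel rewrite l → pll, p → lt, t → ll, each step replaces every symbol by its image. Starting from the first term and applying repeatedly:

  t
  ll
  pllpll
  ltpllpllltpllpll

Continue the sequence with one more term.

Rewriting the 16 symbols of ltpllpllltpllpll one by one yields pll ll lt pll pll lt pll pll pll ll lt pll pll lt pll pll; concatenated:

pllllltpllpllltpllpllpllllltpllpllltpllpll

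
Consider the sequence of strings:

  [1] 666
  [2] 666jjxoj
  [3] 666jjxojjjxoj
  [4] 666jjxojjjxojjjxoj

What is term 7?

666jjxojjjxojjjxojjjxojjjxojjjxoj

Every step adds jjxoj to the end: s(k+1) = s(k)·jjxoj.
From 666jjxojjjxojjjxoj, 3 further steps: 666jjxojjjxojjjxoj → 666jjxojjjxojjjxojjjxoj → 666jjxojjjxojjjxojjjxojjjxoj → (answer).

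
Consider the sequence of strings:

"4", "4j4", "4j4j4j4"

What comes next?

4j4j4j4j4j4j4j4

s(k+1) = s(k)·j·s(k) — each term doubles the last with 'j' between the halves.
One more doubling of 4j4j4j4 gives the answer.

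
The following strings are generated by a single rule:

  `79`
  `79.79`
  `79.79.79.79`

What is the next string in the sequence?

s(k+1) = s(k)·.·s(k) — each term doubles the last with '.' between the halves.
So the next term is two copies of 79.79.79.79 with '.' between the halves.

79.79.79.79.79.79.79.79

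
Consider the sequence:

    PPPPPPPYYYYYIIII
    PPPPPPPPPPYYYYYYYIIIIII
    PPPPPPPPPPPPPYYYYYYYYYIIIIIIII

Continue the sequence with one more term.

The n-th term is 3n+1 P's then 2n+1 Y's then 2n I's, where the shown terms are n = 2, 3, 4.
Setting n = 5 gives 16, 11, 10 characters in each block.

PPPPPPPPPPPPPPPPYYYYYYYYYYYIIIIIIIIII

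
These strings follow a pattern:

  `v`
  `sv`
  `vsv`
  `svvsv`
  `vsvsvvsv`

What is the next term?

This is a Fibonacci-style word recurrence s(k) = s(k−2)·s(k−1): e.g. v·sv = vsv.
The next term joins svvsv and vsvsvvsv.

svvsvvsvsvvsv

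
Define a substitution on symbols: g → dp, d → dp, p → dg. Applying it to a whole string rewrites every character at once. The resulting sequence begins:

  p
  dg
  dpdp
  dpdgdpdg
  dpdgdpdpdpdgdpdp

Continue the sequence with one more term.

Applying the rule to each of the 16 symbols of dpdgdpdpdpdgdpdp gives the pieces dp dg dp dp dp dg dp dg dp dg dp dp dp dg dp dg, which concatenate to the answer.

dpdgdpdpdpdgdpdgdpdgdpdpdpdgdpdg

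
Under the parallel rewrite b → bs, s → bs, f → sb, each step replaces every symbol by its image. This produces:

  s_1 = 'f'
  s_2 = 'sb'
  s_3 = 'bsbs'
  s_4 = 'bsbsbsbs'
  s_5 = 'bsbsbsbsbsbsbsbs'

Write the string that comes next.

Applying the rule to each of the 16 symbols of bsbsbsbsbsbsbsbs gives the pieces bs bs bs bs bs bs bs bs bs bs bs bs bs bs bs bs, which concatenate to the answer.

bsbsbsbsbsbsbsbsbsbsbsbsbsbsbsbs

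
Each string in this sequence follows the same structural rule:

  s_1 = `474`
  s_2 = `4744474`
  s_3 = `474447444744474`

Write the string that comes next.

4744474447444744474447444744474

Each string is two copies of the previous one joined by '4'.
One more doubling of 474447444744474 gives the answer.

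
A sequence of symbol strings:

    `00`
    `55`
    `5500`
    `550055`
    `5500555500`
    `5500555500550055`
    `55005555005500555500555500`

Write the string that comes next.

550055550055005555005555005500555500550055

This is a Fibonacci-style word recurrence s(k) = s(k−1)·s(k−2): e.g. 55·00 = 5500.
Continuing: 55005555005500555500555500 · 5500555500550055 gives term 8.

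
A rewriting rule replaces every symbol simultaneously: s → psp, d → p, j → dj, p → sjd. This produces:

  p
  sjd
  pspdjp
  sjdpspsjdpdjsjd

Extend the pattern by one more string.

pspdjpsjdpspsjdpspdjpsjdpdjpspdjp

φ(sjdpspsjdpdjsjd) expands symbol-by-symbol to psp dj p sjd psp sjd psp dj p sjd p dj psp dj p; joining the 15 pieces gives the next term.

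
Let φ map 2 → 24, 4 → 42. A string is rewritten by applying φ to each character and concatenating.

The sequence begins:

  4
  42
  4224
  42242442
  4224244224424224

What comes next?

42242442244242242442422442242442

Replace each of the 16 characters of 4224244224424224 in place — 42 24 24 42 24 42 42 24 24 42 42 24 42 24 24 42 — and concatenate.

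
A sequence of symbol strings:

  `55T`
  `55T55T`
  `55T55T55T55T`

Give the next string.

Each string is two copies of the previous one concatenated.
Doubling 55T55T55T55T:

55T55T55T55T55T55T55T55T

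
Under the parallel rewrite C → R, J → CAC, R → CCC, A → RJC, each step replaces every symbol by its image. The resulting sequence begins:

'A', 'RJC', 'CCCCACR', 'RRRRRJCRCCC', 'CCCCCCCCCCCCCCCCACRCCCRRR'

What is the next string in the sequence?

RRRRRRRRRRRRRRRRRJCRCCCRRRCCCCCCCCC

Replace each of the 25 characters of CCCCCCCCCCCCCCCCACRCCCRRR in place — R R R R R R R R R R R R R R R R RJC R CCC R R R CCC CCC CCC — and concatenate.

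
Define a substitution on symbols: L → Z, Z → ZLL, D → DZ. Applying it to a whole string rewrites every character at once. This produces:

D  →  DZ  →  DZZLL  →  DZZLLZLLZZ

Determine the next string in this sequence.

Rewriting each symbol of DZZLLZLLZZ: D→DZ, Z→ZLL, Z→ZLL, L→Z, L→Z, Z→ZLL, L→Z, L→Z, Z→ZLL, Z→ZLL, which concatenates to DZ ZLL ZLL Z Z ZLL Z Z ZLL ZLL.

DZZLLZLLZZZLLZZZLLZLL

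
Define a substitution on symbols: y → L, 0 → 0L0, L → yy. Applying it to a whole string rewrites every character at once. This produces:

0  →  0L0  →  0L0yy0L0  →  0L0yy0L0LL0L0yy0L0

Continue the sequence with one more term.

0L0yy0L0LL0L0yy0L0yyyy0L0yy0L0LL0L0yy0L0

Applying the rule to each of the 18 symbols of 0L0yy0L0LL0L0yy0L0 gives the pieces 0L0 yy 0L0 L L 0L0 yy 0L0 yy yy 0L0 yy 0L0 L L 0L0 yy 0L0, which concatenate to the answer.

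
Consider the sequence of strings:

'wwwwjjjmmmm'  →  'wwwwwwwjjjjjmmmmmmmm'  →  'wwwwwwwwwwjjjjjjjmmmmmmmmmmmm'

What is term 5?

wwwwwwwwwwwwwwwwjjjjjjjjjjjmmmmmmmmmmmmmmmmmmmm

Each string has the form w^{3n+1} j^{2n+1} m^{4n} (n = 1, 2, …).
Setting n = 5 gives 16, 11, 20 characters in each block.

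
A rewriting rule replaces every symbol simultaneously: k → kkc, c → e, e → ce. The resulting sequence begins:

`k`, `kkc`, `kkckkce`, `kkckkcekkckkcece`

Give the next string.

kkckkcekkckkcecekkckkcekkckkceceece

Applying the rule to each of the 16 symbols of kkckkcekkckkcece gives the pieces kkc kkc e kkc kkc e ce kkc kkc e kkc kkc e ce e ce, which concatenate to the answer.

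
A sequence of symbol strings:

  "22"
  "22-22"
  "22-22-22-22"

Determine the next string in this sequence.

22-22-22-22-22-22-22-22

Each string is two copies of the previous one joined by '-'.
So the next term is two copies of 22-22-22-22 with '-' between the halves.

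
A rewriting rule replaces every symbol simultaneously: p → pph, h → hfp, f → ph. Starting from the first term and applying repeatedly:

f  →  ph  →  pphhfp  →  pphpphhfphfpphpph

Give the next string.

pphpphhfppphpphhfphfpphpphhfpphpphpphhfppphpphhfp

φ(pphpphhfphfpphpph) expands symbol-by-symbol to pph pph hfp pph pph hfp hfp ph pph hfp ph pph pph hfp pph pph hfp; joining the 17 pieces gives the next term.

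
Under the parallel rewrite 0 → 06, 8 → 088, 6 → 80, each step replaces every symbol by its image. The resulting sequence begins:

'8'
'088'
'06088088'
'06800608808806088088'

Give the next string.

0680088060680060880880608808806800608808806088088

Applying the rule to each of the 20 symbols of 06800608808806088088 gives the pieces 06 80 088 06 06 80 06 088 088 06 088 088 06 80 06 088 088 06 088 088, which concatenate to the answer.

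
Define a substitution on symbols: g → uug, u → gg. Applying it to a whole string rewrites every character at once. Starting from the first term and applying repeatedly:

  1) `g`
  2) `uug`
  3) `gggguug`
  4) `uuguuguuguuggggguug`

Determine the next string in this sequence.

Rewriting the 19 symbols of uuguuguuguuggggguug one by one yields gg gg uug gg gg uug gg gg uug gg gg uug uug uug uug uug gg gg uug; concatenated:

gggguuggggguuggggguuggggguuguuguuguuguuggggguug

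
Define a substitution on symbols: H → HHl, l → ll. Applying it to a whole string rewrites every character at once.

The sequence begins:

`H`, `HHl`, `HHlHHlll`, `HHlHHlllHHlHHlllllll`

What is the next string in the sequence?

Rewriting the 20 symbols of HHlHHlllHHlHHlllllll one by one yields HHl HHl ll HHl HHl ll ll ll HHl HHl ll HHl HHl ll ll ll ll ll ll ll; concatenated:

HHlHHlllHHlHHlllllllHHlHHlllHHlHHlllllllllllllll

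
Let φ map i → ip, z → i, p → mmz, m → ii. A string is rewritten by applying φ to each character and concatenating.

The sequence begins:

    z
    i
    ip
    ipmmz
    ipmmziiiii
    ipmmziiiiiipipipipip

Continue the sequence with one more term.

Replace each of the 20 characters of ipmmziiiiiipipipipip in place — ip mmz ii ii i ip ip ip ip ip ip mmz ip mmz ip mmz ip mmz ip mmz — and concatenate.

ipmmziiiiiipipipipipipmmzipmmzipmmzipmmzipmmz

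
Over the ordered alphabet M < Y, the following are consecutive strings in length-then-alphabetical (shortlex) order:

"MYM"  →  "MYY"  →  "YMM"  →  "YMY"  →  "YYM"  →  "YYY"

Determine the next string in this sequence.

MMMM

YYY is the last string of length 3, so the next is the first of length 4: M repeated 4 times.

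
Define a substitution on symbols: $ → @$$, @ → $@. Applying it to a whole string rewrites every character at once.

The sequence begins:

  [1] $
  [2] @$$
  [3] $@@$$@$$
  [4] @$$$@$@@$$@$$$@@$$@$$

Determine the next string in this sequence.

Replace each of the 21 characters of @$$$@$@@$$@$$$@@$$@$$ in place — $@ @$$ @$$ @$$ $@ @$$ $@ $@ @$$ @$$ $@ @$$ @$$ @$$ $@ $@ @$$ @$$ $@ @$$ @$$ — and concatenate.

$@@$$@$$@$$$@@$$$@$@@$$@$$$@@$$@$$@$$$@$@@$$@$$$@@$$@$$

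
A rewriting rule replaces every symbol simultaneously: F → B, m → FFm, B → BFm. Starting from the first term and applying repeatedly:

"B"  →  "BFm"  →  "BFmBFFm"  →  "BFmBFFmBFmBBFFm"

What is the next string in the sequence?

Rewriting the 15 symbols of BFmBFFmBFmBBFFm one by one yields BFm B FFm BFm B B FFm BFm B FFm BFm BFm B B FFm; concatenated:

BFmBFFmBFmBBFFmBFmBFFmBFmBFmBBFFm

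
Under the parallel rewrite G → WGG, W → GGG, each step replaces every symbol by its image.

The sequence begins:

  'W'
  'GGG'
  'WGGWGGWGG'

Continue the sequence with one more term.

Apply φ to WGGWGGWGG symbol by symbol: W→GGG, G→WGG, G→WGG, W→GGG, G→WGG, G→WGG, W→GGG, G→WGG, G→WGG; joined: GGG WGG WGG GGG WGG WGG GGG WGG WGG.

GGGWGGWGGGGGWGGWGGGGGWGGWGG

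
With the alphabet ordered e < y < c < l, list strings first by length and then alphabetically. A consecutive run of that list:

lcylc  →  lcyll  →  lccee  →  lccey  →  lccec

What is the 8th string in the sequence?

lccyy

Stepping forward 3 times from lccec: lccec → lccel → lccye, then the target.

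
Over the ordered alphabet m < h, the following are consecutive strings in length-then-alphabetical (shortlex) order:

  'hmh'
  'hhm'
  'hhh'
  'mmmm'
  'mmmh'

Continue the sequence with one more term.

mmhm

The successor of mmmh increments the rightmost position that isn't already h and resets every position after it to m.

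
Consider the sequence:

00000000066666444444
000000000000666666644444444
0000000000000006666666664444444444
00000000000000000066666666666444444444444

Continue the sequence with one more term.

000000000000000000000666666666666644444444444444

The n-th term is 3n+3 0's then 2n+1 6's then 2n+2 4's, where the shown terms are n = 2, 3, 4, 5.
For the next term, n = 6, so the run lengths are 21, 13, 14.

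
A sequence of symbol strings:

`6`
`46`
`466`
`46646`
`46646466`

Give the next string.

Each term (from the third on) is the previous term followed by the one before it: term 3 = 46·6 = 466.
Continuing: 46646466 · 46646 gives term 6.

4664646646646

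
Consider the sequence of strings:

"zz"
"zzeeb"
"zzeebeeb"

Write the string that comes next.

The strings grow by a fixed suffix eeb each time.
So the next term is zzeebeeb·eeb.

zzeebeebeeb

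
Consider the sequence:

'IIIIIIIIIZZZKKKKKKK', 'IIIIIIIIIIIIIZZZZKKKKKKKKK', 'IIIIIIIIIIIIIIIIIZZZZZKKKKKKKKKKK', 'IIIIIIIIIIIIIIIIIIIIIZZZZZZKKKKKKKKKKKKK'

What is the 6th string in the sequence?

IIIIIIIIIIIIIIIIIIIIIIIIIIIIIZZZZZZZZKKKKKKKKKKKKKKKKK

Reading off run lengths: I runs 9, 13, 17, 21; Z runs 3, 4, 5, 6; K runs 7, 9, 11, 13 — each is linear in n, where the shown terms are n = 2, 3, 4, 5.
For term 6, n = 7, so the run lengths are 29, 8, 17.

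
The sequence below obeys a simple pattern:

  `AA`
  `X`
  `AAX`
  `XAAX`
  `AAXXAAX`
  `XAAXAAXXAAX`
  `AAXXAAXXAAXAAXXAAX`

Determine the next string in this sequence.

From term 3 onward, concatenate the second-to-last term with the last: AA·X = AAX, X·AAX = XAAX, …
The next term joins XAAXAAXXAAX and AAXXAAXXAAXAAXXAAX.

XAAXAAXXAAXAAXXAAXXAAXAAXXAAX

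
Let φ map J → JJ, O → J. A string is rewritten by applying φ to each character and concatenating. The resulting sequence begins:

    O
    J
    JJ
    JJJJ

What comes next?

JJJJJJJJ

Apply φ to JJJJ symbol by symbol: J→JJ, J→JJ, J→JJ, J→JJ; joined: JJ JJ JJ JJ.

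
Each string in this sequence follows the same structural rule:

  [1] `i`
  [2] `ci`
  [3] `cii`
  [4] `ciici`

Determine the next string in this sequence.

From term 3 onward, concatenate the last term with the second-to-last: ci·i = cii, cii·ci = ciici, …
The next term joins ciici and cii.

ciicicii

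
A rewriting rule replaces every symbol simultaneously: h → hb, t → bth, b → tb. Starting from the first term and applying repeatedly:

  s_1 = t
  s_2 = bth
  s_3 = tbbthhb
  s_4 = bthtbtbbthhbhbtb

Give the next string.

tbbthhbbthtbbthtbtbbthhbhbtbhbtbbthtb

φ(bthtbtbbthhbhbtb) expands symbol-by-symbol to tb bth hb bth tb bth tb tb bth hb hb tb hb tb bth tb; joining the 16 pieces gives the next term.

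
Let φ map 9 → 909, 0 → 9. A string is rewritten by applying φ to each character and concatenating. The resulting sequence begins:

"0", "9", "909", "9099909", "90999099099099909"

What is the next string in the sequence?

Rewriting the 17 symbols of 90999099099099909 one by one yields 909 9 909 909 909 9 909 909 9 909 909 9 909 909 909 9 909; concatenated:

90999099099099909909990990999099099099909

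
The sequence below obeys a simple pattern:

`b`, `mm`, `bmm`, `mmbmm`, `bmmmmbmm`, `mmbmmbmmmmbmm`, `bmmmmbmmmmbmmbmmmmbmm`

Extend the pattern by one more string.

Each term (from the third on) is the two preceding terms concatenated in order: term 3 = b·mm = bmm.
The next term joins mmbmmbmmmmbmm and bmmmmbmmmmbmmbmmmmbmm.

mmbmmbmmmmbmmbmmmmbmmmmbmmbmmmmbmm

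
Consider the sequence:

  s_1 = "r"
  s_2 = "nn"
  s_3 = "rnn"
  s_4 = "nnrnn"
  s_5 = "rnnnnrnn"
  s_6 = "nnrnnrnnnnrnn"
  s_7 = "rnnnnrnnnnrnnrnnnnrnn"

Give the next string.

Each term (from the third on) is the two preceding terms concatenated in order: term 3 = r·nn = rnn.
The next term joins nnrnnrnnnnrnn and rnnnnrnnnnrnnrnnnnrnn.

nnrnnrnnnnrnnrnnnnrnnnnrnnrnnnnrnn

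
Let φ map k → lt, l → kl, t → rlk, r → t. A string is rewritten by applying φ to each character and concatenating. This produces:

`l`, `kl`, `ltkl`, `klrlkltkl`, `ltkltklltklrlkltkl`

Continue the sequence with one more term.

Replace each of the 18 characters of ltkltklltklrlkltkl in place — kl rlk lt kl rlk lt kl kl rlk lt kl t kl lt kl rlk lt kl — and concatenate.

klrlkltklrlkltklklrlkltkltklltklrlkltkl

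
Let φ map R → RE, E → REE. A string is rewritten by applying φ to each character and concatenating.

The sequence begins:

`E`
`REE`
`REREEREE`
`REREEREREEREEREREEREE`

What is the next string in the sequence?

REREEREREEREEREREEREREEREEREREEREEREREEREREEREEREREEREE

Applying the rule to each of the 21 symbols of REREEREREEREEREREEREE gives the pieces RE REE RE REE REE RE REE RE REE REE RE REE REE RE REE RE REE REE RE REE REE, which concatenate to the answer.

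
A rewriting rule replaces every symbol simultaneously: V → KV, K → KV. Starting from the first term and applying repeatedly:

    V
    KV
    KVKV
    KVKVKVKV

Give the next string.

KVKVKVKVKVKVKVKV

Rewriting each symbol of KVKVKVKV: K→KV, V→KV, K→KV, V→KV, K→KV, V→KV, K→KV, V→KV, which concatenates to KV KV KV KV KV KV KV KV.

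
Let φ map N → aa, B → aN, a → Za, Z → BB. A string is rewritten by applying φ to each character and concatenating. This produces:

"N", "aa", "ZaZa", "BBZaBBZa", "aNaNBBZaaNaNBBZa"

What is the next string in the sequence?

Replace each of the 16 characters of aNaNBBZaaNaNBBZa in place — Za aa Za aa aN aN BB Za Za aa Za aa aN aN BB Za — and concatenate.

ZaaaZaaaaNaNBBZaZaaaZaaaaNaNBBZa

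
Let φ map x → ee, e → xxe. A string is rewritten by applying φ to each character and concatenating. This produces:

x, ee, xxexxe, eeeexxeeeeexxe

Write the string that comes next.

xxexxexxexxeeeeexxexxexxexxexxeeeeexxe

Replace each of the 14 characters of eeeexxeeeeexxe in place — xxe xxe xxe xxe ee ee xxe xxe xxe xxe xxe ee ee xxe — and concatenate.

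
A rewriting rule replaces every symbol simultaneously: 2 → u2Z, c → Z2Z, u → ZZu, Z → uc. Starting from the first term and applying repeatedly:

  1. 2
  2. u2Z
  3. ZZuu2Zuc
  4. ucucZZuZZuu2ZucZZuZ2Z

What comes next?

Rewriting the 21 symbols of ucucZZuZZuu2ZucZZuZ2Z one by one yields ZZu Z2Z ZZu Z2Z uc uc ZZu uc uc ZZu ZZu u2Z uc ZZu Z2Z uc uc ZZu uc u2Z uc; concatenated:

ZZuZ2ZZZuZ2ZucucZZuucucZZuZZuu2ZucZZuZ2ZucucZZuucu2Zuc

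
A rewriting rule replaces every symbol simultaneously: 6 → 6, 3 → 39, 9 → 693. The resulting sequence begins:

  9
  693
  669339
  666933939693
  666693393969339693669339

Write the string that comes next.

666669339396933969366933939693669339666933939693

φ(666693393969339693669339) expands symbol-by-symbol to 6 6 6 6 693 39 39 693 39 693 6 693 39 39 693 6 693 39 6 6 693 39 39 693; joining the 24 pieces gives the next term.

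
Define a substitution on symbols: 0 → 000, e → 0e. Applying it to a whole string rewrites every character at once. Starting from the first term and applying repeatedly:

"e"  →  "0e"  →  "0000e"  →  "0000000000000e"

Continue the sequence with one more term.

Applying the rule to each of the 14 symbols of 0000000000000e gives the pieces 000 000 000 000 000 000 000 000 000 000 000 000 000 0e, which concatenate to the answer.

0000000000000000000000000000000000000000e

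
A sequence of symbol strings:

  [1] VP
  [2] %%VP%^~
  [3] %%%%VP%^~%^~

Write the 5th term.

s(k+1) = %%·s(k)·%^~, so each term gains %% as a prefix and %^~ as a suffix.
From %%%%VP%^~%^~, 2 further steps: %%%%VP%^~%^~ → %%%%%%VP%^~%^~%^~ → (answer).

%%%%%%%%VP%^~%^~%^~%^~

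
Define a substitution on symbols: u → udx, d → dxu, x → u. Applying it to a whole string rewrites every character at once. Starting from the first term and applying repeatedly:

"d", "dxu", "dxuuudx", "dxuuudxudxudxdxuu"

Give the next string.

Applying the rule to each of the 17 symbols of dxuuudxudxudxdxuu gives the pieces dxu u udx udx udx dxu u udx dxu u udx dxu u dxu u udx udx, which concatenate to the answer.

dxuuudxudxudxdxuuudxdxuuudxdxuudxuuudxudx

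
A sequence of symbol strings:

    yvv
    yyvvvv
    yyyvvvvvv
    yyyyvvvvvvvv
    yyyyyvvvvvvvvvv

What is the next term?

yyyyyyvvvvvvvvvvvv

Reading off run lengths: y runs 1, 2, 3, 4, 5; v runs 2, 4, 6, 8, 10 — each is linear in n (n = 1, 2, …).
At n = 6 the blocks have lengths 6, 12.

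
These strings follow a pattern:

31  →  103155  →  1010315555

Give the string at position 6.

1010101010315555555555

Each term wraps the previous one in 10 on the left and 55 on the right.
From 1010315555, 3 further steps: 1010315555 → 10101031555555 → 101010103155555555 → (answer).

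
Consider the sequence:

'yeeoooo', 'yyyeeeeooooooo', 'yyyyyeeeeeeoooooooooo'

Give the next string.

yyyyyyyeeeeeeeeooooooooooooo

Term n consists of 2n-1 y's, followed by 2n e's, followed by 3n+1 o's (n = 1, 2, …).
For the next term, n = 4, so the run lengths are 7, 8, 13.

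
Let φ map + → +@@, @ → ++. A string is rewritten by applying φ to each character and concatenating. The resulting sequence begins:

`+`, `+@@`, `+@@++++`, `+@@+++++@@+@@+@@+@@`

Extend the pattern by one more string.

+@@+++++@@+@@+@@+@@+@@+++++@@+++++@@+++++@@++++

Replace each of the 19 characters of +@@+++++@@+@@+@@+@@ in place — +@@ ++ ++ +@@ +@@ +@@ +@@ +@@ ++ ++ +@@ ++ ++ +@@ ++ ++ +@@ ++ ++ — and concatenate.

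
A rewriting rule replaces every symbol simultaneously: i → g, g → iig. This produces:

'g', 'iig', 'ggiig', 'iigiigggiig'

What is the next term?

Expanding iigiigggiig: i→g, i→g, g→iig, i→g, i→g, g→iig, g→iig, g→iig, i→g, i→g, g→iig. Concatenated: g g iig g g iig iig iig g g iig.

ggiigggiigiigiigggiig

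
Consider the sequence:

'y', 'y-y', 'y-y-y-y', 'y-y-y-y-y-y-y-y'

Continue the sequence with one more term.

y-y-y-y-y-y-y-y-y-y-y-y-y-y-y-y

s(k+1) = s(k)·-·s(k) — each term doubles the last with '-' between the halves.
One more doubling of y-y-y-y-y-y-y-y gives the answer.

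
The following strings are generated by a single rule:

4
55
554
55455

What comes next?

55455554

This is a Fibonacci-style word recurrence s(k) = s(k−1)·s(k−2): e.g. 55·4 = 554.
Continuing: 55455 · 554 gives term 5.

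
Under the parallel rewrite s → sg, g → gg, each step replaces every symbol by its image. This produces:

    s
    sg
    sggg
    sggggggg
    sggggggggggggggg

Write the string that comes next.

Rewriting the 16 symbols of sggggggggggggggg one by one yields sg gg gg gg gg gg gg gg gg gg gg gg gg gg gg gg; concatenated:

sggggggggggggggggggggggggggggggg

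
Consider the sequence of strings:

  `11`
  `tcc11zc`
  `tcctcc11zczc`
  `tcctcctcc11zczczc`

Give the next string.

Each term wraps the previous one in tcc on the left and zc on the right.
Applying this once more to tcctcctcc11zczczc:

tcctcctcctcc11zczczczc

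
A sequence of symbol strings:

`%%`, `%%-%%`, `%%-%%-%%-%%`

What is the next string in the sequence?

%%-%%-%%-%%-%%-%%-%%-%%

Every step duplicates the string with '-' between the halves.
So the next term is two copies of %%-%%-%%-%% with '-' between the halves.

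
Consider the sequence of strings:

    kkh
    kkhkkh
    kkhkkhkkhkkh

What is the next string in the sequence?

s(k+1) = s(k)·s(k) — each term doubles the last.
Doubling kkhkkhkkhkkh:

kkhkkhkkhkkhkkhkkhkkhkkh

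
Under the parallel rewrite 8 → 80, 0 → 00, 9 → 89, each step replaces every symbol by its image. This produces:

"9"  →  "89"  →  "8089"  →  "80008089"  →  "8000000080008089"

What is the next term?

φ(8000000080008089) expands symbol-by-symbol to 80 00 00 00 00 00 00 00 80 00 00 00 80 00 80 89; joining the 16 pieces gives the next term.

80000000000000008000000080008089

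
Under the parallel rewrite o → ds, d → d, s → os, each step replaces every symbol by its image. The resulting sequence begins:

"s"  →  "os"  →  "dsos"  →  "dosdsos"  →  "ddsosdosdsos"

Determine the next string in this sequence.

ddosdsosddsosdosdsos

Rewriting each symbol of ddsosdosdsos: d→d, d→d, s→os, o→ds, s→os, d→d, o→ds, s→os, d→d, s→os, o→ds, s→os, which concatenates to d d os ds os d ds os d os ds os.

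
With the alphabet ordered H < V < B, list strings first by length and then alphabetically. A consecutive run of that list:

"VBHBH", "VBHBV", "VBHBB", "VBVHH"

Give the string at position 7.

VBVVH

Stepping forward 3 times from VBVHH: VBVHH → VBVHV → VBVHB, then the target.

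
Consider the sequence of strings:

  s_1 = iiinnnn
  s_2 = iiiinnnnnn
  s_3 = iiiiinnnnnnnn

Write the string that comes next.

iiiiiinnnnnnnnnn

Term n consists of n+1 i's, followed by 2n n's, where the shown terms are n = 2, 3, 4.
For the next term, n = 5, so the run lengths are 6, 10.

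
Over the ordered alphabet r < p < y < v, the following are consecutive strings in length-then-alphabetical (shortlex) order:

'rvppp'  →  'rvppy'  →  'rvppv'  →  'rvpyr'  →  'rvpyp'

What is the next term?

rvpyy

The successor of rvpyp increments the rightmost position that isn't already v and resets every position after it to r.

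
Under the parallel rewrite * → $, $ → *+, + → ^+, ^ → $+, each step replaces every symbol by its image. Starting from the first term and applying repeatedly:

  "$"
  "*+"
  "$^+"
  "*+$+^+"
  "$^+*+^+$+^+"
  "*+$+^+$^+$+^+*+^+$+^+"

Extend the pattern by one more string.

Replace each of the 21 characters of *+$+^+$^+$+^+*+^+$+^+ in place — $ ^+ *+ ^+ $+ ^+ *+ $+ ^+ *+ ^+ $+ ^+ $ ^+ $+ ^+ *+ ^+ $+ ^+ — and concatenate.

$^+*+^+$+^+*+$+^+*+^+$+^+$^+$+^+*+^+$+^+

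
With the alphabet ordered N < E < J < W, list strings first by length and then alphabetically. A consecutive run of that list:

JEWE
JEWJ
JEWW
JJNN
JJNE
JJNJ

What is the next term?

The successor of JJNJ increments the rightmost position that isn't already W and resets every position after it to N.

JJNW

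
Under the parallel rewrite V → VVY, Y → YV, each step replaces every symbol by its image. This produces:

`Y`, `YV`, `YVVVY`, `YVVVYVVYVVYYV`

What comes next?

YVVVYVVYVVYYVVVYVVYYVVVYVVYYVYVVVY

φ(YVVVYVVYVVYYV) expands symbol-by-symbol to YV VVY VVY VVY YV VVY VVY YV VVY VVY YV YV VVY; joining the 13 pieces gives the next term.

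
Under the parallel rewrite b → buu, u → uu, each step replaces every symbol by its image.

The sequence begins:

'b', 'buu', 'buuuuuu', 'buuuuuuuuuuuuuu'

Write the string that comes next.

Rewriting the 15 symbols of buuuuuuuuuuuuuu one by one yields buu uu uu uu uu uu uu uu uu uu uu uu uu uu uu; concatenated:

buuuuuuuuuuuuuuuuuuuuuuuuuuuuuu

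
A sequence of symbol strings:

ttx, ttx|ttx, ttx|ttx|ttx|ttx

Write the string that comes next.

s(k+1) = s(k)·|·s(k) — each term doubles the last with '|' between the halves.
One more doubling of ttx|ttx|ttx|ttx gives the answer.

ttx|ttx|ttx|ttx|ttx|ttx|ttx|ttx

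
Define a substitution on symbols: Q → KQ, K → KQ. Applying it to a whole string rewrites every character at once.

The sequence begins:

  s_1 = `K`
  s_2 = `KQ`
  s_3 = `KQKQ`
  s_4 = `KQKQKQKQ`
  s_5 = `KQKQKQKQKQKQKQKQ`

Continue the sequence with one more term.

KQKQKQKQKQKQKQKQKQKQKQKQKQKQKQKQ

Applying the rule to each of the 16 symbols of KQKQKQKQKQKQKQKQ gives the pieces KQ KQ KQ KQ KQ KQ KQ KQ KQ KQ KQ KQ KQ KQ KQ KQ, which concatenate to the answer.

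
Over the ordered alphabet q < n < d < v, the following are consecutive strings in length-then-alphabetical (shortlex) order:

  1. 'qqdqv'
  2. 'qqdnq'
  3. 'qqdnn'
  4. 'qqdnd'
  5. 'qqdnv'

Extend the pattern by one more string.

Find the rightmost character of qqdnv below v, bump it to the next letter, and reset everything to its right to q.

qqddq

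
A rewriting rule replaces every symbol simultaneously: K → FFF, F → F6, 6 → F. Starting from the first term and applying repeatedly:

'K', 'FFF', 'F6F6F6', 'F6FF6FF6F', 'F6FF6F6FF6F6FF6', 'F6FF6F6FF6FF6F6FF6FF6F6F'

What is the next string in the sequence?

F6FF6F6FF6FF6F6FF6F6FF6FF6F6FF6F6FF6FF6

Replace each of the 24 characters of F6FF6F6FF6FF6F6FF6FF6F6F in place — F6 F F6 F6 F F6 F F6 F6 F F6 F6 F F6 F F6 F6 F F6 F6 F F6 F F6 — and concatenate.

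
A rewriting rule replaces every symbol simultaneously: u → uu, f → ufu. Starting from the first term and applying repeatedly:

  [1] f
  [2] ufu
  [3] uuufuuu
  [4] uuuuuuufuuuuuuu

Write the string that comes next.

Replace each of the 15 characters of uuuuuuufuuuuuuu in place — uu uu uu uu uu uu uu ufu uu uu uu uu uu uu uu — and concatenate.

uuuuuuuuuuuuuuufuuuuuuuuuuuuuuu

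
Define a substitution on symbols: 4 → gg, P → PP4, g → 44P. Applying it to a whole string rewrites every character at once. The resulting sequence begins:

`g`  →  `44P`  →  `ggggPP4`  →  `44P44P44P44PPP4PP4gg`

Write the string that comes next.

Applying the rule to each of the 20 symbols of 44P44P44P44PPP4PP4gg gives the pieces gg gg PP4 gg gg PP4 gg gg PP4 gg gg PP4 PP4 PP4 gg PP4 PP4 gg 44P 44P, which concatenate to the answer.

ggggPP4ggggPP4ggggPP4ggggPP4PP4PP4ggPP4PP4gg44P44P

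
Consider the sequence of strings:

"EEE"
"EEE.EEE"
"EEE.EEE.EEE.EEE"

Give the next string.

Each string is two copies of the previous one joined by '.'.
So the next term is two copies of EEE.EEE.EEE.EEE with '.' between the halves.

EEE.EEE.EEE.EEE.EEE.EEE.EEE.EEE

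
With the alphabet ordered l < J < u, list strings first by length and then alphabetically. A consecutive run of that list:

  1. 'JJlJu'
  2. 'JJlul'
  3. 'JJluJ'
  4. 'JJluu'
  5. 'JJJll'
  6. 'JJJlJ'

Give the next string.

The successor of JJJlJ increments the rightmost position that isn't already u and resets every position after it to l.

JJJlu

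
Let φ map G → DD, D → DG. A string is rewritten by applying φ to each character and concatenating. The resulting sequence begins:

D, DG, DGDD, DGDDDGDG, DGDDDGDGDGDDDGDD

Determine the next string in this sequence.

DGDDDGDGDGDDDGDDDGDDDGDGDGDDDGDG

Applying the rule to each of the 16 symbols of DGDDDGDGDGDDDGDD gives the pieces DG DD DG DG DG DD DG DD DG DD DG DG DG DD DG DG, which concatenate to the answer.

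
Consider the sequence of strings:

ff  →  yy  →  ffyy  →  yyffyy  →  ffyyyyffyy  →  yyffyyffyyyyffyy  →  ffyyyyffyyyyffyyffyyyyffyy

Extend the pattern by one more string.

yyffyyffyyyyffyyffyyyyffyyyyffyyffyyyyffyy

This is a Fibonacci-style word recurrence s(k) = s(k−2)·s(k−1): e.g. ff·yy = ffyy.
Continuing: yyffyyffyyyyffyy · ffyyyyffyyyyffyyffyyyyffyy gives term 8.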